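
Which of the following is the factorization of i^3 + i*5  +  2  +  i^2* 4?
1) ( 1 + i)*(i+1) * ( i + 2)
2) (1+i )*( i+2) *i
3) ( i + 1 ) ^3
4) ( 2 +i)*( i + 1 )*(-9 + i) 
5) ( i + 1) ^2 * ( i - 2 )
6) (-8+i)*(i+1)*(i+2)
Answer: 1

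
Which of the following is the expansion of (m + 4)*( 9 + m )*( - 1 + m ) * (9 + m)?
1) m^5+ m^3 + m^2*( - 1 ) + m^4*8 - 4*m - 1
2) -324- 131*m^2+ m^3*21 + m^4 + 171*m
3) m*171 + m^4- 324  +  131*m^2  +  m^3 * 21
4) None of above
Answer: 3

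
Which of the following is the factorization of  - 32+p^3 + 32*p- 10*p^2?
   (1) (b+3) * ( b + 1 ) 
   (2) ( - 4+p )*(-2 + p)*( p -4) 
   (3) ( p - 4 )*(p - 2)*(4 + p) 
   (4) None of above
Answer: 2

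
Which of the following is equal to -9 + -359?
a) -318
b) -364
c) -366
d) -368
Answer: d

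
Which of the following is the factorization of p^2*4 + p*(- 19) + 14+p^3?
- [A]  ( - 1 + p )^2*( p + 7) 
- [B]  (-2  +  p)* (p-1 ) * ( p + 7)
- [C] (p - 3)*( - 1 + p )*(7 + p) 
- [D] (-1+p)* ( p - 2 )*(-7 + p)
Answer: B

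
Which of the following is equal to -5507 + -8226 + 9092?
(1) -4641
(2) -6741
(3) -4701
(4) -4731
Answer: 1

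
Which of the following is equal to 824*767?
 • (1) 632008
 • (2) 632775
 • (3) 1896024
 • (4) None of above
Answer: 1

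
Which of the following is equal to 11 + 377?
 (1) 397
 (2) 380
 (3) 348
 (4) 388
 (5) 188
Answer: 4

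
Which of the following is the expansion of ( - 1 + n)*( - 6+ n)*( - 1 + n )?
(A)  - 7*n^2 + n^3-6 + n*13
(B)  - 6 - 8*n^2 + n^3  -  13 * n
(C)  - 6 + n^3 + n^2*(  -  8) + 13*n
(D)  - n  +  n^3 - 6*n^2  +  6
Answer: C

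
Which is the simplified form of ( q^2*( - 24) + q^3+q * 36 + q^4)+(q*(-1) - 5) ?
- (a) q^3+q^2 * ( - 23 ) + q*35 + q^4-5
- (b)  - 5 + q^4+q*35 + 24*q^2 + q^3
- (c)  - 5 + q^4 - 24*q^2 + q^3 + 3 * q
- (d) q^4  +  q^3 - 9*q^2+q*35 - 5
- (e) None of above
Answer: e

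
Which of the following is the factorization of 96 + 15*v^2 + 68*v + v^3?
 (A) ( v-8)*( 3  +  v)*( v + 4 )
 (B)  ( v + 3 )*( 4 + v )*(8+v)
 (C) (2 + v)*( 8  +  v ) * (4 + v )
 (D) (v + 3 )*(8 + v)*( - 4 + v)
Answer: B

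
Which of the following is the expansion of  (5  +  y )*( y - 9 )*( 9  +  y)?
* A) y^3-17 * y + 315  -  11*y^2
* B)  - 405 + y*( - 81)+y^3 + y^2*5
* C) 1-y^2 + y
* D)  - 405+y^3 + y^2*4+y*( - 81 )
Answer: B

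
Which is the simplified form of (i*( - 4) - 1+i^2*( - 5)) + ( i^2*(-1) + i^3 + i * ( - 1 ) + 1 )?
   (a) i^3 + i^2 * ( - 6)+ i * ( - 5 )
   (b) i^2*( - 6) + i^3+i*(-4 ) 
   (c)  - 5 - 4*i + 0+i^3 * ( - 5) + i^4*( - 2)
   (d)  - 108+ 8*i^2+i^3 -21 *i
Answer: a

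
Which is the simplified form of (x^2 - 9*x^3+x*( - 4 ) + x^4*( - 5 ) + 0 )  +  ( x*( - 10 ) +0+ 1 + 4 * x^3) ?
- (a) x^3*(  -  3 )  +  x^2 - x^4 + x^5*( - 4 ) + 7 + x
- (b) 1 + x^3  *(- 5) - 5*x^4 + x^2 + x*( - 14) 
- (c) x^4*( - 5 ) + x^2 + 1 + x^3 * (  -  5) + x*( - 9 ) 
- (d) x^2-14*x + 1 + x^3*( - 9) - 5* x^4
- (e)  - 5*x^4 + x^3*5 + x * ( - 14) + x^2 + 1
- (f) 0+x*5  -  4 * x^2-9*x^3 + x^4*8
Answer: b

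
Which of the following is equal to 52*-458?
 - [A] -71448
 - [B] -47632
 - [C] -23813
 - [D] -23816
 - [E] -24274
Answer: D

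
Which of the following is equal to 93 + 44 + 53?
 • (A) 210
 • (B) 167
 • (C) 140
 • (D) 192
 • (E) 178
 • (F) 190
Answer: F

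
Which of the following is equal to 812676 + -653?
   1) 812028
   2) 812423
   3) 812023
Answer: 3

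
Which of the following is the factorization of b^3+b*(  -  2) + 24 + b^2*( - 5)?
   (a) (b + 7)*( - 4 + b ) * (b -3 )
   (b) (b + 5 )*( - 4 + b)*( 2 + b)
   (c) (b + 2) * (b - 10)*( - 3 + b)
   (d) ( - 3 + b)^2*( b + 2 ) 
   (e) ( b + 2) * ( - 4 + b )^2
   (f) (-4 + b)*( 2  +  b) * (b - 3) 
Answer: f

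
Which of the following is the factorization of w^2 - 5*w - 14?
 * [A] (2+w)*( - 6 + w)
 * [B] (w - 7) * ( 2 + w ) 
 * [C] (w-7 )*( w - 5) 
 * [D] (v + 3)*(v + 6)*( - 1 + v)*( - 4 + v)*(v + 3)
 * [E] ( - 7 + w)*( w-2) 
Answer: B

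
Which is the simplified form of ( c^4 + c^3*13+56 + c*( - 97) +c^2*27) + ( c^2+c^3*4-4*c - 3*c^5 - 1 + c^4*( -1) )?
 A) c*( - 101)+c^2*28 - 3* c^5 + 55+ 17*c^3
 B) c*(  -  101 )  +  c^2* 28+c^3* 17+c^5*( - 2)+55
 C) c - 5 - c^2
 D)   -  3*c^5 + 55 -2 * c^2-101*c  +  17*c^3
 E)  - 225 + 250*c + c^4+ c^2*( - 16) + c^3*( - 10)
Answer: A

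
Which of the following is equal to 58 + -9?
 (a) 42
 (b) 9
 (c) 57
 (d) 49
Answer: d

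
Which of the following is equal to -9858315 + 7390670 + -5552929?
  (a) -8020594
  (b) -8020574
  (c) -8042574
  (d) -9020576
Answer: b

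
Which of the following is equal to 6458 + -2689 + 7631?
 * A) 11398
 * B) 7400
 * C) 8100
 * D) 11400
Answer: D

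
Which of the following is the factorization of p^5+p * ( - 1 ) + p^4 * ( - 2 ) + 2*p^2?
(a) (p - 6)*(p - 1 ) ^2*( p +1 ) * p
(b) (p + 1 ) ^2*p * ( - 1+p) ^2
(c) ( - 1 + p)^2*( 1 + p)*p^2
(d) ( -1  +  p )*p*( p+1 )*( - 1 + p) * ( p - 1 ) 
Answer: d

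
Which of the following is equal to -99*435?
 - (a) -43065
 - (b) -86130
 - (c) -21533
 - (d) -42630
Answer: a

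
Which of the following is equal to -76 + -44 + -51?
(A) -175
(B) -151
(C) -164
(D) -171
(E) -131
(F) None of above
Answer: D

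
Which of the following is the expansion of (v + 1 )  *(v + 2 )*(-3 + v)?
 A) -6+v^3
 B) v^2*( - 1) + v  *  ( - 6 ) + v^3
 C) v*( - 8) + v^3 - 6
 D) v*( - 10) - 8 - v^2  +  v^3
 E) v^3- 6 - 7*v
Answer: E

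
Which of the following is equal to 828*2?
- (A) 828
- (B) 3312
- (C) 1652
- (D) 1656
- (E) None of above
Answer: D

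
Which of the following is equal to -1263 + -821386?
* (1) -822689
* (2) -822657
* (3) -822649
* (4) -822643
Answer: 3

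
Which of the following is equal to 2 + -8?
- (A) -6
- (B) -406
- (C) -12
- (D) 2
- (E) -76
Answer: A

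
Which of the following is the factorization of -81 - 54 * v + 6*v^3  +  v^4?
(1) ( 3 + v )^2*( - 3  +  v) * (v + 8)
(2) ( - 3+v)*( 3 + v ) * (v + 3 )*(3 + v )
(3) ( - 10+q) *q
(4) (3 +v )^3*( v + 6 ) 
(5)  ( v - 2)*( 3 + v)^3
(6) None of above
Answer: 2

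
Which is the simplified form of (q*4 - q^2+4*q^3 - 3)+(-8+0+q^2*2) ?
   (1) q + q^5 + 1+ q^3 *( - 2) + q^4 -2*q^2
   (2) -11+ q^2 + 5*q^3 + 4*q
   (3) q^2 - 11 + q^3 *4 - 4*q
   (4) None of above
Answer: 4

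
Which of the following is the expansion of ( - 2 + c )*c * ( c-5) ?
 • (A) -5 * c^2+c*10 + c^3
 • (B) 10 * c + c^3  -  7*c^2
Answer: B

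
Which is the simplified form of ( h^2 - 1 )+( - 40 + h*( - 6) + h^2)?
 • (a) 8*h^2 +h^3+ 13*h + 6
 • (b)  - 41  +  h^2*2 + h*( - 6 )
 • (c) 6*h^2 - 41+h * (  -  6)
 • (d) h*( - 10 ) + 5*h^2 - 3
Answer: b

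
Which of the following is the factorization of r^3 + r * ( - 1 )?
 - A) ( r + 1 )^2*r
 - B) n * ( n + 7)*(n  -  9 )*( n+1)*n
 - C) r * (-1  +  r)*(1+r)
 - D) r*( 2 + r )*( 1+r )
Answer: C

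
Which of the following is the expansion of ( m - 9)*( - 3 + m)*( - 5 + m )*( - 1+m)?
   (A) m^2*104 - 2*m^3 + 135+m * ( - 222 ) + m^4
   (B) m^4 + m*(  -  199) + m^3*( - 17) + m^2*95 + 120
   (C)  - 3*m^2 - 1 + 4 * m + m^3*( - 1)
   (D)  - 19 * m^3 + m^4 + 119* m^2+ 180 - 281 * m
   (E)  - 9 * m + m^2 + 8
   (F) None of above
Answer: F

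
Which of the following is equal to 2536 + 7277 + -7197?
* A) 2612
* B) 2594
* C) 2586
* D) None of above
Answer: D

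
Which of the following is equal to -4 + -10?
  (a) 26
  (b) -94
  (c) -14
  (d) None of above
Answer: c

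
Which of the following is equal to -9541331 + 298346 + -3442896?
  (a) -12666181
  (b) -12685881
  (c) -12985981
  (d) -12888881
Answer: b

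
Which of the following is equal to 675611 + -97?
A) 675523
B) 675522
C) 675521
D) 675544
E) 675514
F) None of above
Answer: E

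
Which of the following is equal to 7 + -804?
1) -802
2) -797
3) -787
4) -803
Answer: 2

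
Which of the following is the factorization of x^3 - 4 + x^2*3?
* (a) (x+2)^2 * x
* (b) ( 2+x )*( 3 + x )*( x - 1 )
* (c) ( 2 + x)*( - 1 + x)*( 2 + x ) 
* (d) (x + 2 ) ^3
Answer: c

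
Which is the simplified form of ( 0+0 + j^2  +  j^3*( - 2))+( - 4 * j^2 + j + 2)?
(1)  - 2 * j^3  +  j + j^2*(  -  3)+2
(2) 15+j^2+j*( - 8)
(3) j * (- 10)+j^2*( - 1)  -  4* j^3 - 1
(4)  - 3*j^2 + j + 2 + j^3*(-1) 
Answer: 1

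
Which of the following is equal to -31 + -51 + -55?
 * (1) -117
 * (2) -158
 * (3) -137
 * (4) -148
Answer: 3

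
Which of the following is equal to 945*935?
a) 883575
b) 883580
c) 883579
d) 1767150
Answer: a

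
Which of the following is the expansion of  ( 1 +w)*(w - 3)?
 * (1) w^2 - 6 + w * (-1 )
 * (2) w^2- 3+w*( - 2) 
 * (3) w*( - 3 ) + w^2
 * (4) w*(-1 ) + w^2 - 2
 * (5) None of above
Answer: 2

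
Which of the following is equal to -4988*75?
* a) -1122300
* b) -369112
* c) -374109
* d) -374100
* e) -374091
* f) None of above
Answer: d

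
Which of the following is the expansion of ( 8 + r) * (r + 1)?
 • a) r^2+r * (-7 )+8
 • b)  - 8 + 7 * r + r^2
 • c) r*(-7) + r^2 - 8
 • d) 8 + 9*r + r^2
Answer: d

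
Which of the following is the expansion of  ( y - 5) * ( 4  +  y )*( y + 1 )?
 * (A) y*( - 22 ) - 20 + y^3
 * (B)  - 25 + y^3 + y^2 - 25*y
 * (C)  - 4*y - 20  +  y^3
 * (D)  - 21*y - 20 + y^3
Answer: D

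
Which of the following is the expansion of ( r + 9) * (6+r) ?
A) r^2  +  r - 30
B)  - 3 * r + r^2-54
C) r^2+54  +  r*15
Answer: C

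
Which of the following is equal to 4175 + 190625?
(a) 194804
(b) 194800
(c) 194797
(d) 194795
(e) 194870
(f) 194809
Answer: b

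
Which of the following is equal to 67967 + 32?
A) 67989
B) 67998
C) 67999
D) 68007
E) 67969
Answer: C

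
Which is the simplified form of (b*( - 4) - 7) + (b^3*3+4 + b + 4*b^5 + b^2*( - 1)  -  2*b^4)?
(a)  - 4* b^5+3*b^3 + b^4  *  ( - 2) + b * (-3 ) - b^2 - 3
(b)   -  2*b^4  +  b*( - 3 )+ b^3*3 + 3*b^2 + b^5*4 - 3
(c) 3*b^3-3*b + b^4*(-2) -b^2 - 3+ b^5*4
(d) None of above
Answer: c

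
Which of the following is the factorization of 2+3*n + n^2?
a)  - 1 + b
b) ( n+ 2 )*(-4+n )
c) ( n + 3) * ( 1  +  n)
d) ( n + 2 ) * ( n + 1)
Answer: d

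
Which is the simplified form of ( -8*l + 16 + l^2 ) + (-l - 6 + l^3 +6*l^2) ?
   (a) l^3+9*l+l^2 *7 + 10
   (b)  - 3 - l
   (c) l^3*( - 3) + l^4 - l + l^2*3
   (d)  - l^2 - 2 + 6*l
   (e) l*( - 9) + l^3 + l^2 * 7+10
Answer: e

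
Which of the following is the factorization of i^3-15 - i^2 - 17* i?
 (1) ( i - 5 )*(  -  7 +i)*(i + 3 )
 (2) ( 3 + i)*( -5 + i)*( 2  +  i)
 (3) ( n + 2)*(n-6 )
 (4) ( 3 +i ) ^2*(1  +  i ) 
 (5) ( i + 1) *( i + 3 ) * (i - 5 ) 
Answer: 5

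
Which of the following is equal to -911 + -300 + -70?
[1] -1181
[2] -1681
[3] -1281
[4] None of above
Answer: 3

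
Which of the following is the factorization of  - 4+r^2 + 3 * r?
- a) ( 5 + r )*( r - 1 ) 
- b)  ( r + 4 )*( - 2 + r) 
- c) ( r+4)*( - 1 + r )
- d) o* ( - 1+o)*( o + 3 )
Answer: c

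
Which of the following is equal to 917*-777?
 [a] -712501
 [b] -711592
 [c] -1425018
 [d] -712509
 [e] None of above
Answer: d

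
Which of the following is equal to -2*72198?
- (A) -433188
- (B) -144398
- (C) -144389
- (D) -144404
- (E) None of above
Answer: E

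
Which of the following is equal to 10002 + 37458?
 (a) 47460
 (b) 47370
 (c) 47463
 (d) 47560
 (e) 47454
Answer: a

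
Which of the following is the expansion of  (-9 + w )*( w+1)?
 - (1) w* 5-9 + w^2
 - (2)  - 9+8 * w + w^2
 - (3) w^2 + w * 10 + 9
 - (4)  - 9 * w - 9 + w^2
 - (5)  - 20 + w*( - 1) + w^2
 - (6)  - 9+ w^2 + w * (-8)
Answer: 6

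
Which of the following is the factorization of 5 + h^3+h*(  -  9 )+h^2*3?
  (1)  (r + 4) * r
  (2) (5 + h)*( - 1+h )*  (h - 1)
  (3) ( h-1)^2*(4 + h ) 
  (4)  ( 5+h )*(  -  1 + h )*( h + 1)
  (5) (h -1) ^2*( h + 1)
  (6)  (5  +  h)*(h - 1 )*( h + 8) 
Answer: 2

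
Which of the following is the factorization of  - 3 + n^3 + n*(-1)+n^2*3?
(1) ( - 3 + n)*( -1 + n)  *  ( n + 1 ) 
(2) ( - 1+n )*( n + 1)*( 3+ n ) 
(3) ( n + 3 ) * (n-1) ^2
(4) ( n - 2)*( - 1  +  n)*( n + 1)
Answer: 2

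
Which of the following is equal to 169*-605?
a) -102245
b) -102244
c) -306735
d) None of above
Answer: a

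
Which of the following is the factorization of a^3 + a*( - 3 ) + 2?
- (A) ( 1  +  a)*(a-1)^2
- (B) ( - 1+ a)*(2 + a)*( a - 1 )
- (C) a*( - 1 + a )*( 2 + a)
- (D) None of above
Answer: B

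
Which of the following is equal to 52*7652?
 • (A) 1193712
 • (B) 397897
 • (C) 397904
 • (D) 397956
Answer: C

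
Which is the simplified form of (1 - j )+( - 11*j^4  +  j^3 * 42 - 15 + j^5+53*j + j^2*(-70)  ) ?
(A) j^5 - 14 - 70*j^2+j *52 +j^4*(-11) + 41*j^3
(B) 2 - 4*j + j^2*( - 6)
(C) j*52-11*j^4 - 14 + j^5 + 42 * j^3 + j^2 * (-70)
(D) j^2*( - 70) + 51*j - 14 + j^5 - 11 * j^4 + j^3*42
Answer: C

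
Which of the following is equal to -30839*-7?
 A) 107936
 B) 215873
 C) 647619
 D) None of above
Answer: B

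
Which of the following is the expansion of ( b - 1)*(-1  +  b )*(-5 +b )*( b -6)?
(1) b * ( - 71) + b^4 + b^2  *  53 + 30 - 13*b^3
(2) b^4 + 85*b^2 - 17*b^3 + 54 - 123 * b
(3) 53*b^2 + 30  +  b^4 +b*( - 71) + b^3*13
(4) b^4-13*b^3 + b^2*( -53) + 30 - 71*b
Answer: 1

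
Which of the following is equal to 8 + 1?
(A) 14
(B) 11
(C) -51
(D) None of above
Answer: D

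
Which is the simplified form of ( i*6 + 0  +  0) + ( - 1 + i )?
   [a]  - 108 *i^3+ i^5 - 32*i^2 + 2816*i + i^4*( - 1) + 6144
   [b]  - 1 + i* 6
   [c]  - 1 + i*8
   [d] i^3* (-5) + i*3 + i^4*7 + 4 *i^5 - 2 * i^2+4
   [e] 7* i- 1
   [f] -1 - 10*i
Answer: e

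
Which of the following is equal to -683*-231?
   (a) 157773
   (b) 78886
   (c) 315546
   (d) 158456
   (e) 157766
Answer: a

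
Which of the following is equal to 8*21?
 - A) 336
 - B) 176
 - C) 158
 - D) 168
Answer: D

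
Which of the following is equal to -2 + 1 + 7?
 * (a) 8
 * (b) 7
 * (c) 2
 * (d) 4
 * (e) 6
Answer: e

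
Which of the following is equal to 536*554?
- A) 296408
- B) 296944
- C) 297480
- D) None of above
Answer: B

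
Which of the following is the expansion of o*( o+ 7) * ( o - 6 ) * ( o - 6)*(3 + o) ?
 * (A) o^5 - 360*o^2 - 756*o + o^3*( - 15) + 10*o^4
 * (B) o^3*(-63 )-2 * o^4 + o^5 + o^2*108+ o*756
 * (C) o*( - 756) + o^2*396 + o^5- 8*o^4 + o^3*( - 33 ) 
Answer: B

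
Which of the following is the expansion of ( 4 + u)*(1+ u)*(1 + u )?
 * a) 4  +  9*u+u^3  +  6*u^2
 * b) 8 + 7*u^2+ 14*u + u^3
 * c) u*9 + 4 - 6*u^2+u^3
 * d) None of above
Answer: a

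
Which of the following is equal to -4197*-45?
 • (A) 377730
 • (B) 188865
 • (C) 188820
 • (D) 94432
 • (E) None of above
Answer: B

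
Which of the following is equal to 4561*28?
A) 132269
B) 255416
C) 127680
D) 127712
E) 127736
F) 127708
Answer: F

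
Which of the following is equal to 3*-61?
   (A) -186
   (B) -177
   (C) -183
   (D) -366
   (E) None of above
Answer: C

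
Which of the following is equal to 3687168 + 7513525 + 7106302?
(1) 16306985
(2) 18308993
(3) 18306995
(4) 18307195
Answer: 3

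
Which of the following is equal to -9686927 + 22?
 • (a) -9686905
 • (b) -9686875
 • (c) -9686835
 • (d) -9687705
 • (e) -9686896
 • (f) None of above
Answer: a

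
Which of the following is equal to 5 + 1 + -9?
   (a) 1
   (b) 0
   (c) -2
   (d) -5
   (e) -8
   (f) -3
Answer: f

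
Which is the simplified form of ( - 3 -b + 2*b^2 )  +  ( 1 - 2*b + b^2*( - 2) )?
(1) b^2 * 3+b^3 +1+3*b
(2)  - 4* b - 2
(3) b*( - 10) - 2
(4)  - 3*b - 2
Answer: 4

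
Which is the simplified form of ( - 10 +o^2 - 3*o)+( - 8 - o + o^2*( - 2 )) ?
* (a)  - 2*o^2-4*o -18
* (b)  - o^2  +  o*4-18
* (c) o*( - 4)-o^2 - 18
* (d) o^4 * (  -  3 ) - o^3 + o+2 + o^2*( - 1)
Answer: c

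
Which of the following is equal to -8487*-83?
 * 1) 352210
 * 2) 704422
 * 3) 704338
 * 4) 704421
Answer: 4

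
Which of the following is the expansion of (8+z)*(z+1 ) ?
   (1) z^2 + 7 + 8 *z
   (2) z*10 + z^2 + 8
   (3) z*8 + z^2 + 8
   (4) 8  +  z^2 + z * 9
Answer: 4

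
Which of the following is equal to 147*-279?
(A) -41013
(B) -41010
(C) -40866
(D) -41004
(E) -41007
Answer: A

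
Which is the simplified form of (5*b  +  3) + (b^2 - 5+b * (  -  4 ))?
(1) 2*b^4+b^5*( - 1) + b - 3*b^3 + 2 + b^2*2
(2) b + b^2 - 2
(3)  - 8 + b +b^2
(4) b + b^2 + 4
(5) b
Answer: 2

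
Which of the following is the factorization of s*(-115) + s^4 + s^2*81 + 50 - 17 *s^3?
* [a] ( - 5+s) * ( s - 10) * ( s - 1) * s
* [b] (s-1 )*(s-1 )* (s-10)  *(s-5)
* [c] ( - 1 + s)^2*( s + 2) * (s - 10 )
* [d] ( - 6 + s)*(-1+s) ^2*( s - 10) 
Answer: b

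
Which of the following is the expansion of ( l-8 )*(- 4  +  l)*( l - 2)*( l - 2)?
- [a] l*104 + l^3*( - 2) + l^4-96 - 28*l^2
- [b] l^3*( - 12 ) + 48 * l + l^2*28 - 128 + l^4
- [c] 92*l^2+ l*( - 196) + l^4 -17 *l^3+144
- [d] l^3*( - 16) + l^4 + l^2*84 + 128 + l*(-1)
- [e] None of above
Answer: e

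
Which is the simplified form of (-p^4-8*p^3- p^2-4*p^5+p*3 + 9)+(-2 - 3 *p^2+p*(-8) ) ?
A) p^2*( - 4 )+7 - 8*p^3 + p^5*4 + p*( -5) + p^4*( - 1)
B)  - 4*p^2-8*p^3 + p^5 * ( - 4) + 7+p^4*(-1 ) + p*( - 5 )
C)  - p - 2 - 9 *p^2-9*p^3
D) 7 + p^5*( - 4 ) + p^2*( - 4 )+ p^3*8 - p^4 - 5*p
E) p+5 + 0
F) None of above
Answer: B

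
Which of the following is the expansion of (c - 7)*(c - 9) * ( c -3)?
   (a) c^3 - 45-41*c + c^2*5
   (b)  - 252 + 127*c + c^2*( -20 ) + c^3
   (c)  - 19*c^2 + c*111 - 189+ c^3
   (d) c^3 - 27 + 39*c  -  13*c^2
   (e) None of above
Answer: c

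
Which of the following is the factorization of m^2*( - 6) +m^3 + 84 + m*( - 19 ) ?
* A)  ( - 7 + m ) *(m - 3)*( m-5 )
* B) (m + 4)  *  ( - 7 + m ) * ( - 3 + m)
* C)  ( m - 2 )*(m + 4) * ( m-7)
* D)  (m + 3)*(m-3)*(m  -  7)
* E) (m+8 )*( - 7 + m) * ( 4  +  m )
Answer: B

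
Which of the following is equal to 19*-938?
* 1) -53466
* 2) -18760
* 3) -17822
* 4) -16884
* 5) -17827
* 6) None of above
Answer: 3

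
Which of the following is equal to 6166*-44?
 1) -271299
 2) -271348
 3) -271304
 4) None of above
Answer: 3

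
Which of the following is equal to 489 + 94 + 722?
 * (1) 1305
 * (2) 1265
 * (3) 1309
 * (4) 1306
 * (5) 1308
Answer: 1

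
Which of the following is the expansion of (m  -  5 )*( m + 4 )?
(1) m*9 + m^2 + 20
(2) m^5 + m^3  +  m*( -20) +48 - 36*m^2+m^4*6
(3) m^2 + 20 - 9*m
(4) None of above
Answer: 4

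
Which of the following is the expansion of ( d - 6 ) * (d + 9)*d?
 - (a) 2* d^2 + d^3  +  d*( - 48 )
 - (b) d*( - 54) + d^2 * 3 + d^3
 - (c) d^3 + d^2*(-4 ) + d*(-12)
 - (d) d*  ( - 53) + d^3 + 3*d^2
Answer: b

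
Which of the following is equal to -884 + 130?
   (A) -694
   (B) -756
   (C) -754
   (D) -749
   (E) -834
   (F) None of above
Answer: C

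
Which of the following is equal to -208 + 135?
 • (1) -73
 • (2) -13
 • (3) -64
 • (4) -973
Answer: 1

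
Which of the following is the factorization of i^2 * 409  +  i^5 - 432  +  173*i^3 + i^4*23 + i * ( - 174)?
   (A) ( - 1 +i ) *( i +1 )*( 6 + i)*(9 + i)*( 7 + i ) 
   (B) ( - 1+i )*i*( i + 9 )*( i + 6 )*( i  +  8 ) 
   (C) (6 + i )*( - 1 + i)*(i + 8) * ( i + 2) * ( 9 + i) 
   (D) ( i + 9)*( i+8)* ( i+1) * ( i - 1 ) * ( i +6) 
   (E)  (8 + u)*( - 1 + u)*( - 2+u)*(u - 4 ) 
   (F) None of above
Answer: D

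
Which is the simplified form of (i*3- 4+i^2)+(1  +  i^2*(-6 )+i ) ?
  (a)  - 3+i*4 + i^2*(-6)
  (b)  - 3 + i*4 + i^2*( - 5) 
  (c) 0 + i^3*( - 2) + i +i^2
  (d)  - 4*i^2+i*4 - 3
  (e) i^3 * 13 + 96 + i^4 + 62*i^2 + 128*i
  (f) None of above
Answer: b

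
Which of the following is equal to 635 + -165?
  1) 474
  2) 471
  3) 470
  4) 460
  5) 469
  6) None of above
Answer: 3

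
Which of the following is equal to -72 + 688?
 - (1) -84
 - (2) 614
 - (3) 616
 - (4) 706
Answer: 3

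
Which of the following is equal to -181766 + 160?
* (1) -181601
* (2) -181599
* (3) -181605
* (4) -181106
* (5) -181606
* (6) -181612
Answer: 5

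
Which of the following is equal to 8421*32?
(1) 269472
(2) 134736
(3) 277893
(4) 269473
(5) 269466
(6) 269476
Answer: 1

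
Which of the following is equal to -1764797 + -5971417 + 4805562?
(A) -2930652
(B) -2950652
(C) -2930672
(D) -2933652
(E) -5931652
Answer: A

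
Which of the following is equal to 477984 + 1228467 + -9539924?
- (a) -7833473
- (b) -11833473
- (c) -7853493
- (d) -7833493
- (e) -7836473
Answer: a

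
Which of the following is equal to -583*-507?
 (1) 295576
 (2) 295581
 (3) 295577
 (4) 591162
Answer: 2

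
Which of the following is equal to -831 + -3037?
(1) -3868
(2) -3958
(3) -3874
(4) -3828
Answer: 1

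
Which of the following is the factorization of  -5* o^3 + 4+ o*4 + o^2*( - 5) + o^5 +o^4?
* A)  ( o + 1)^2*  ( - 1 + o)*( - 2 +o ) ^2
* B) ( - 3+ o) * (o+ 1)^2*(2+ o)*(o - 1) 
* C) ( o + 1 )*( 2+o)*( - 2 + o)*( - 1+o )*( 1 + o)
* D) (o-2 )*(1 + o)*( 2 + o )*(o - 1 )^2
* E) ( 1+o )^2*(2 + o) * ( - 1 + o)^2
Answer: C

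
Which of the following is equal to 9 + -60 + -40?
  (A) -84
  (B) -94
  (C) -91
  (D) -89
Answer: C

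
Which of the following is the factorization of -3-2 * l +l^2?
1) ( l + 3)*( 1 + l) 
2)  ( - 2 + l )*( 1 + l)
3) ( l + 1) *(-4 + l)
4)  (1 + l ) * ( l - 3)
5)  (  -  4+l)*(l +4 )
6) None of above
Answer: 4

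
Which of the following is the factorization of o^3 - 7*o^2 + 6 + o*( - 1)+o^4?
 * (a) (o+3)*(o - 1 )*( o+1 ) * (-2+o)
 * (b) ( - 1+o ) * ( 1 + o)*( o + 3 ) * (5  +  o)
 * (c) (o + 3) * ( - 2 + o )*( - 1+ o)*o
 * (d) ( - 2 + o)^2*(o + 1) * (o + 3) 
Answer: a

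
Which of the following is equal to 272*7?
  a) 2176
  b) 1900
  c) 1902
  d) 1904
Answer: d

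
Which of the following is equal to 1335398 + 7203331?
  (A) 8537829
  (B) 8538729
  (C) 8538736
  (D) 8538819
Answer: B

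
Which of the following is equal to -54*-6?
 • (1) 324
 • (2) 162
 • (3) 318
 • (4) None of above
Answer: 1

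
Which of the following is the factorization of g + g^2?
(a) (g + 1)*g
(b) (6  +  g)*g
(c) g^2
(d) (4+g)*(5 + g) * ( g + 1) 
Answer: a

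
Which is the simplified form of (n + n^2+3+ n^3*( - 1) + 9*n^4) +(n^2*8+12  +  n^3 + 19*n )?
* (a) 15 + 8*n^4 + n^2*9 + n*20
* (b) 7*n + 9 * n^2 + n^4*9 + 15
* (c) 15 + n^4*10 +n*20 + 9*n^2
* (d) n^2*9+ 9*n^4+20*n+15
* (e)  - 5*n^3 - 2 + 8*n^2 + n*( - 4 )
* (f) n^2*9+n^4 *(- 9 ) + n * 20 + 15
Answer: d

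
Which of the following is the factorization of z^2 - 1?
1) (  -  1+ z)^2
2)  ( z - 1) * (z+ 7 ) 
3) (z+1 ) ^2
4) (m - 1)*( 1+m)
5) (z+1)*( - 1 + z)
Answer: 5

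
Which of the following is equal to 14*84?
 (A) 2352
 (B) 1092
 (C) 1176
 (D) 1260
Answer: C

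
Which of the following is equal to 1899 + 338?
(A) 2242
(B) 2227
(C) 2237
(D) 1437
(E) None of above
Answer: C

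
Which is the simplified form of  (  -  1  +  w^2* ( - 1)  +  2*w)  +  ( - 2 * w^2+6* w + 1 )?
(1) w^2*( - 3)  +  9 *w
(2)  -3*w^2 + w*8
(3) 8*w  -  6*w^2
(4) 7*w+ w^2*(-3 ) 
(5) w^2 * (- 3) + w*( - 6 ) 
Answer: 2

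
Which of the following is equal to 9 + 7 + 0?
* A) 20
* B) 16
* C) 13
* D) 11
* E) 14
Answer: B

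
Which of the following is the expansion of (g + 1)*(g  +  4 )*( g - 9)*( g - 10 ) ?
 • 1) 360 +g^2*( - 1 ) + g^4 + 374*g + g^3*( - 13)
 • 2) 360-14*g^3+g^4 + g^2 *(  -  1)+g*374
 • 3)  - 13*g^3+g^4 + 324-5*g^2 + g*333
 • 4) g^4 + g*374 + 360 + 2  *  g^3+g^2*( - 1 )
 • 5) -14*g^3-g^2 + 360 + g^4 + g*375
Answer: 2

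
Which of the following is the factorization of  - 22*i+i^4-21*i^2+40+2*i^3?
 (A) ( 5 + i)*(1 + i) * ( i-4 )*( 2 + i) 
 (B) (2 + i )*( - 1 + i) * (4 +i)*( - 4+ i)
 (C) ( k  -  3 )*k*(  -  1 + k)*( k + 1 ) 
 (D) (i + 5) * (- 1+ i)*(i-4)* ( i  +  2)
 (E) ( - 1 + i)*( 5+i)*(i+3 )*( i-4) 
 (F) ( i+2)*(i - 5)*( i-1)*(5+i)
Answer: D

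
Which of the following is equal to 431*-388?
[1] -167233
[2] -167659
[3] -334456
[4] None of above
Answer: 4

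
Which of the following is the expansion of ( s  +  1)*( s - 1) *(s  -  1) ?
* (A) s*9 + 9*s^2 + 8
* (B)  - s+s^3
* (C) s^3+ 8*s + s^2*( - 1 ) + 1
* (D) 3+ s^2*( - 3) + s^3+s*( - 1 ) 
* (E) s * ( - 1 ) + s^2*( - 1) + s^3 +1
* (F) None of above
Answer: E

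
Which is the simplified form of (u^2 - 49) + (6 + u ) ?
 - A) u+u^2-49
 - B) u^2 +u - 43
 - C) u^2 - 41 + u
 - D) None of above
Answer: B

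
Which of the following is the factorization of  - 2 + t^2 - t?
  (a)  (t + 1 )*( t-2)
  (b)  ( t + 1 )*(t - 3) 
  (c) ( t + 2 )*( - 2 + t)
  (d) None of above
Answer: a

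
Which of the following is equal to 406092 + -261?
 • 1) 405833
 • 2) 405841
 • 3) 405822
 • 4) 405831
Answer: 4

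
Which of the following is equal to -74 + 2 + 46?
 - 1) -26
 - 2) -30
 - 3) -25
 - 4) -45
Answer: 1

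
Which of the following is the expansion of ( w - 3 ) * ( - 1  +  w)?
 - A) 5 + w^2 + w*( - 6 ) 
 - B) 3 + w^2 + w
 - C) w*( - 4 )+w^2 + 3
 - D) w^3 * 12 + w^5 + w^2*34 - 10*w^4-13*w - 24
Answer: C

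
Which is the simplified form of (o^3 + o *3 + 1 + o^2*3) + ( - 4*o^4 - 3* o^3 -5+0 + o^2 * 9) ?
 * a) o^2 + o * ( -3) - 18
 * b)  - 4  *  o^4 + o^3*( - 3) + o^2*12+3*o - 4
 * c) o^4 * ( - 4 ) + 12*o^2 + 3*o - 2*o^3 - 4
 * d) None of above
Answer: c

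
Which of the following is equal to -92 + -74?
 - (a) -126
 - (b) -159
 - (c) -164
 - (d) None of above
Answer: d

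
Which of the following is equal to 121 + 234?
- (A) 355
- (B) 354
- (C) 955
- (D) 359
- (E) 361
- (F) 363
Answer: A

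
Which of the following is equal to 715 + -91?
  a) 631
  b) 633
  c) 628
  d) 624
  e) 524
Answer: d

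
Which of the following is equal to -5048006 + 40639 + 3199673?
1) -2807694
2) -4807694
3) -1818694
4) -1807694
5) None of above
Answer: 4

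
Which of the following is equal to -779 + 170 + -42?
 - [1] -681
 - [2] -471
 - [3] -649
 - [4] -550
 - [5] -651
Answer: 5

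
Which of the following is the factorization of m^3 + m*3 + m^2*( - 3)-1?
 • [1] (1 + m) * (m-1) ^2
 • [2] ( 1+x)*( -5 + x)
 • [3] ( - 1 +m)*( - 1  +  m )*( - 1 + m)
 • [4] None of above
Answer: 3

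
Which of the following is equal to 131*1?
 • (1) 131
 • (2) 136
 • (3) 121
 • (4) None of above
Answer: 1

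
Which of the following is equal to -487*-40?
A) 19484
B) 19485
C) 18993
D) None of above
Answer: D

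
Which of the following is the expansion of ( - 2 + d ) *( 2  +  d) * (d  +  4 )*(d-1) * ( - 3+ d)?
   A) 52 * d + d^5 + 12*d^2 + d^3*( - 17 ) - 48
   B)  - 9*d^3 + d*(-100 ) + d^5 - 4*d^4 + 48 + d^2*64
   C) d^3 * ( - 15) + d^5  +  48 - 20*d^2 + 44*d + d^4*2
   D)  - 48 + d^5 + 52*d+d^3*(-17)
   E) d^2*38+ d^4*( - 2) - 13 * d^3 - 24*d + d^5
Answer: A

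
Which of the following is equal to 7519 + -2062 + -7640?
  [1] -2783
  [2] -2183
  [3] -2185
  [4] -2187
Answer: 2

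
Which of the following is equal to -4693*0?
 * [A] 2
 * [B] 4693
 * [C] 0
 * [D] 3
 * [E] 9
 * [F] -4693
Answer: C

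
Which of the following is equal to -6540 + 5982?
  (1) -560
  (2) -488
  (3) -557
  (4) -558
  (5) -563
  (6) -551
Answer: 4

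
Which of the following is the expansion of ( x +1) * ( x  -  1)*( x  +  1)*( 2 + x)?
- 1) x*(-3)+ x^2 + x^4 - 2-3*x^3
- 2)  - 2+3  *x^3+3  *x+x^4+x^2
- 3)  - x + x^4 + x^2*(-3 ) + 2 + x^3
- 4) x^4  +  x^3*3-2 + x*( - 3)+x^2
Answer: 4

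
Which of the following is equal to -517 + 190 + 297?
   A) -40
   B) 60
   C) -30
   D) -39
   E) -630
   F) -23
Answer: C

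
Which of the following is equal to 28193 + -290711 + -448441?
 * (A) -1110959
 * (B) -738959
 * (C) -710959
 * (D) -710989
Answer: C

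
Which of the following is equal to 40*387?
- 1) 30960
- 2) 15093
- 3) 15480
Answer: 3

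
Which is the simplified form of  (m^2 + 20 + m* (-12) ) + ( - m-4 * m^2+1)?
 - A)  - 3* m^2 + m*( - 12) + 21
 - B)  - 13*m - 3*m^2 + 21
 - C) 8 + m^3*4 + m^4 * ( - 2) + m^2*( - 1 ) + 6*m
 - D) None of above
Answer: B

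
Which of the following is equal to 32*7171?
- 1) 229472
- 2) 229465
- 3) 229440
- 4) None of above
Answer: 1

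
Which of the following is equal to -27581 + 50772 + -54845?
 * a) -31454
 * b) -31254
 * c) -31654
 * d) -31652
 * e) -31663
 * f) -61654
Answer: c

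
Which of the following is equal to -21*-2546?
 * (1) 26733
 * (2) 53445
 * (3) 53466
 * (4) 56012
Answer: 3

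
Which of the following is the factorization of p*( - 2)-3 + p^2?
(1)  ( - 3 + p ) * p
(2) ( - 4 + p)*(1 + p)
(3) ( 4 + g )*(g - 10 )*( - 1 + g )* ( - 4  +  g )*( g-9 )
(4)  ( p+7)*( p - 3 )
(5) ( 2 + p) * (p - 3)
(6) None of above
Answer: 6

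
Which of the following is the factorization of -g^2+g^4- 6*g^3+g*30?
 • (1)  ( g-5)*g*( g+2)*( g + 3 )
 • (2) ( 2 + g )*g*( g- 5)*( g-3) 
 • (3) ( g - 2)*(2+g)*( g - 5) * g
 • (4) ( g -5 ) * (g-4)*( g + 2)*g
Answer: 2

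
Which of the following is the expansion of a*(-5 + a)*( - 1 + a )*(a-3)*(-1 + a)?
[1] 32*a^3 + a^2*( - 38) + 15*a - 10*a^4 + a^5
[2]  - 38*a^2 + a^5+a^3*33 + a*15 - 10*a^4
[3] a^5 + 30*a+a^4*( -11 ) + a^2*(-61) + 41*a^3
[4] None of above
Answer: 1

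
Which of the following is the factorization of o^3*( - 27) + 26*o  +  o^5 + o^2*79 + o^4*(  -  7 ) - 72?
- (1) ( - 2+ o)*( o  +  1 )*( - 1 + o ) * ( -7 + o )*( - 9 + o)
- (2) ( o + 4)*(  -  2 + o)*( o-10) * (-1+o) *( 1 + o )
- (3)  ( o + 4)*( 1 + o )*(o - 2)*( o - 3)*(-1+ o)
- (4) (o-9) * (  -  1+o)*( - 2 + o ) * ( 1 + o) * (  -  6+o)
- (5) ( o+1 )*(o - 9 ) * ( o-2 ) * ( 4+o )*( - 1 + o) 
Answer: 5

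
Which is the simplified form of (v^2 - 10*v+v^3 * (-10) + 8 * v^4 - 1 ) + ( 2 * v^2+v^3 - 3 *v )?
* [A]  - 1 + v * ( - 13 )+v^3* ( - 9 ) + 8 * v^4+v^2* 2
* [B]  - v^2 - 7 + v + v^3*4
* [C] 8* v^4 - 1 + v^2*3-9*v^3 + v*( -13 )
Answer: C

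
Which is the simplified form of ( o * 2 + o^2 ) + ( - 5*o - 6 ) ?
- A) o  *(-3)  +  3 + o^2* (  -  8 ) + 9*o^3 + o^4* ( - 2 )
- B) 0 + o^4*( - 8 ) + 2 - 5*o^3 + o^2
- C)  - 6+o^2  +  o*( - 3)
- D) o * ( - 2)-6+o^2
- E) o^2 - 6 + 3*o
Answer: C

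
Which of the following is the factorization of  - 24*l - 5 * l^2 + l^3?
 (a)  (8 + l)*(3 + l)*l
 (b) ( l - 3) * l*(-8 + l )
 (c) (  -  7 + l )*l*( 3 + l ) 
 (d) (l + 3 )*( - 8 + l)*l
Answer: d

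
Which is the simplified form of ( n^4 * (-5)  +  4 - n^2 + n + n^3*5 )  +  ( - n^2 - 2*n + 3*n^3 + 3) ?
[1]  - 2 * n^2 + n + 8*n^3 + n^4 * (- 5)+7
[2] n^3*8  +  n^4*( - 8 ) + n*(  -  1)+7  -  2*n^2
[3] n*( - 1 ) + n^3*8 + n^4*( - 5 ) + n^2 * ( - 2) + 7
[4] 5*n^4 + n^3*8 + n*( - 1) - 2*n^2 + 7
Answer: 3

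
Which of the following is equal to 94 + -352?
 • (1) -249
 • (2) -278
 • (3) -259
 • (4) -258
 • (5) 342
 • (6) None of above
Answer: 4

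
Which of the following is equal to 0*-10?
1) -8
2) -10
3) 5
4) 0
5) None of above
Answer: 4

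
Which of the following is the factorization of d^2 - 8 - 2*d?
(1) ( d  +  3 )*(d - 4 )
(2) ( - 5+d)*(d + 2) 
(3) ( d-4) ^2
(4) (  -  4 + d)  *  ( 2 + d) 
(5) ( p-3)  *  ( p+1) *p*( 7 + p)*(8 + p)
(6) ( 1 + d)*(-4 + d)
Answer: 4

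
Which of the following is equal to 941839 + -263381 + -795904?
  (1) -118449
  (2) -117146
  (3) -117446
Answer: 3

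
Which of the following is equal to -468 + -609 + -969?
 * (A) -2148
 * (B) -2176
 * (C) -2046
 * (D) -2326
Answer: C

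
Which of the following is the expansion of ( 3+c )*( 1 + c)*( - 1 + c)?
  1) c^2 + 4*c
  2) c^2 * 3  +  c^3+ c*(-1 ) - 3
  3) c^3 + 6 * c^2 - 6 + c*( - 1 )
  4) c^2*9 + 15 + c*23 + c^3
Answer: 2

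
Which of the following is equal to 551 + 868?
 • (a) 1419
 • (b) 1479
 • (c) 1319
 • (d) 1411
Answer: a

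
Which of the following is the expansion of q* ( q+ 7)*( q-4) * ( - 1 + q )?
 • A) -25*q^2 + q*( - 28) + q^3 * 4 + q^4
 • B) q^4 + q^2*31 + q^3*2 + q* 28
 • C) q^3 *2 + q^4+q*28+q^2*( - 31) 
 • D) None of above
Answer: C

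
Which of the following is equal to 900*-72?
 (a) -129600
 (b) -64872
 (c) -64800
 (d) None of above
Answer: c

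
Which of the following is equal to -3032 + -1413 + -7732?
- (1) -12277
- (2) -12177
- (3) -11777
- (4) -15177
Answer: 2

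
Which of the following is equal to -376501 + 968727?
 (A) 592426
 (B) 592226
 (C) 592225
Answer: B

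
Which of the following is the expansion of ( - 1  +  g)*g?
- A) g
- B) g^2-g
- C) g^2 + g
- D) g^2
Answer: B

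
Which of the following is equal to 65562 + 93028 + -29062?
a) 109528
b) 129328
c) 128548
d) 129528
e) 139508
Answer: d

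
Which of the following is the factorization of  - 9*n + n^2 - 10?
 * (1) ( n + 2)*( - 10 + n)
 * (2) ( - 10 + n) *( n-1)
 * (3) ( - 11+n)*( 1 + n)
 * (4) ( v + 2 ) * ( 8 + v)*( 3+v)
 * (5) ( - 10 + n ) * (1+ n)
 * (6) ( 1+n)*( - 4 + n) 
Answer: 5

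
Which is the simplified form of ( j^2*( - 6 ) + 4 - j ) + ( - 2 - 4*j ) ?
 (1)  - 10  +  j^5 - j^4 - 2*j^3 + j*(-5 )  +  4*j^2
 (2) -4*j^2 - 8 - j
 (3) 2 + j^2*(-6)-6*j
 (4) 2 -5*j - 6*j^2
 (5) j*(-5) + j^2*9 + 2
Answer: 4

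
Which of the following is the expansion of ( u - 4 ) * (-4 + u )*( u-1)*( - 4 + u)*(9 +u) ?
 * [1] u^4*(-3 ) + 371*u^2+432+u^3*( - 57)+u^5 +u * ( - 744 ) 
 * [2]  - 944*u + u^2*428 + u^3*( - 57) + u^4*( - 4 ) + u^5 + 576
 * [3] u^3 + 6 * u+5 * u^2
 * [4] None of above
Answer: 2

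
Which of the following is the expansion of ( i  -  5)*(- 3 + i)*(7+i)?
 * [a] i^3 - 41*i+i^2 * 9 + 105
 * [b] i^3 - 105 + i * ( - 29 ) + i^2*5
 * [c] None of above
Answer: c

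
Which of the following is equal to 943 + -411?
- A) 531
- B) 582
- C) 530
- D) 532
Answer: D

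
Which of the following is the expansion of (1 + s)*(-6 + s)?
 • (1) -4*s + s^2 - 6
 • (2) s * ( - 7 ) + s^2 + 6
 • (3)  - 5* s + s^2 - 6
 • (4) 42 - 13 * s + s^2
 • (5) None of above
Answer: 3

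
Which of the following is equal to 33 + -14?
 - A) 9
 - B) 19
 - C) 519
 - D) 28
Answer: B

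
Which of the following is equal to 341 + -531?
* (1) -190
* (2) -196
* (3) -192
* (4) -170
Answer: 1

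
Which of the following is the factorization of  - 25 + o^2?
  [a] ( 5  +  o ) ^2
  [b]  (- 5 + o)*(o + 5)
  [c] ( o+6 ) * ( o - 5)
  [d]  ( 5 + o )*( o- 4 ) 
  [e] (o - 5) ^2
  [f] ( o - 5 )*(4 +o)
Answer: b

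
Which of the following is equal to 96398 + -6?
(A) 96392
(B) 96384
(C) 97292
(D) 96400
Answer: A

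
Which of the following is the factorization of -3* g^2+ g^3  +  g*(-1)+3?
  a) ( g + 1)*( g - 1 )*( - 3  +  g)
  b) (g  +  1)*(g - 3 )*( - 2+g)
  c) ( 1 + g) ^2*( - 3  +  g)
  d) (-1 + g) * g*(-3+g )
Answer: a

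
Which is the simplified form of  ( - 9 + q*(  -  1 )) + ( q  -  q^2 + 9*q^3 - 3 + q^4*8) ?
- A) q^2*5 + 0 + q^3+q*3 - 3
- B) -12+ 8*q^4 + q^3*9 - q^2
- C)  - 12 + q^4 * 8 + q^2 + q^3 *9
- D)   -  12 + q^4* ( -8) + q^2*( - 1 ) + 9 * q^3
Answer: B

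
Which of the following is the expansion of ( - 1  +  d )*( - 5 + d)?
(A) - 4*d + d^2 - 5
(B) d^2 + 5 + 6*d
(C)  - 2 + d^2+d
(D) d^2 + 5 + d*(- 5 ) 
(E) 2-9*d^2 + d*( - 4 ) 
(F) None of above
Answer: F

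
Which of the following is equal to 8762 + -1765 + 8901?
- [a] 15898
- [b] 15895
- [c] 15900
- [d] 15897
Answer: a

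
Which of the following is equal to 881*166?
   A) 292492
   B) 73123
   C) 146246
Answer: C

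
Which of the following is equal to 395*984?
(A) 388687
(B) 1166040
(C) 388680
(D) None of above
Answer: C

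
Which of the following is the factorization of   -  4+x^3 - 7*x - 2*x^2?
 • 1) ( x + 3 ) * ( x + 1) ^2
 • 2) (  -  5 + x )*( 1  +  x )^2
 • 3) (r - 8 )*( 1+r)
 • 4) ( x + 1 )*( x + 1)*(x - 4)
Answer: 4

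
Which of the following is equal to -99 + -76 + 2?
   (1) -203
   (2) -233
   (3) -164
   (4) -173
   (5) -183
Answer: 4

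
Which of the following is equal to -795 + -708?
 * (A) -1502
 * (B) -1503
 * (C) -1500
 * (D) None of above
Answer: B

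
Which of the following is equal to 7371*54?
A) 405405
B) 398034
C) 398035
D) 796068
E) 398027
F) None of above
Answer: B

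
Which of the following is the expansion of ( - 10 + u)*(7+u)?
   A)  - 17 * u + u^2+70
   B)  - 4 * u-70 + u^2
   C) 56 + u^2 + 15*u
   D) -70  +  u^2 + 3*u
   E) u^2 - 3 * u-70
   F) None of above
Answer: E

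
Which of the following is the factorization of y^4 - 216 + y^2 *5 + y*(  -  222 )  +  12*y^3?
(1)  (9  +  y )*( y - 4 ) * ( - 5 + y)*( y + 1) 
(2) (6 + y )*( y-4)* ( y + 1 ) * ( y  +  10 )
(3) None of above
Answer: 3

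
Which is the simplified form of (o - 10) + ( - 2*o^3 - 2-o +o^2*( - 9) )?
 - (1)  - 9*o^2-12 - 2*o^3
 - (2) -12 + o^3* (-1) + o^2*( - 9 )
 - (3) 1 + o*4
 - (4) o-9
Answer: 1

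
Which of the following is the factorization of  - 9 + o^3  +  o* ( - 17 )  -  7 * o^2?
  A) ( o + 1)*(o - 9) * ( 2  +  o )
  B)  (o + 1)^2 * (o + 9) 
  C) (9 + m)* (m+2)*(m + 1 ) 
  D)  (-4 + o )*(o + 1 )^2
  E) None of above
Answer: E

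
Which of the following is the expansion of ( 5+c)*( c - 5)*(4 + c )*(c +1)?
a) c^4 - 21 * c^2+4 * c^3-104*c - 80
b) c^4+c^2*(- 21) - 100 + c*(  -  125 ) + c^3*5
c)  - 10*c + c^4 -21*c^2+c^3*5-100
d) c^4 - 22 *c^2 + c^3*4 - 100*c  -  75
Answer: b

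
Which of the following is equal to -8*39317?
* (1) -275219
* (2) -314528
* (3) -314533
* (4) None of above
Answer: 4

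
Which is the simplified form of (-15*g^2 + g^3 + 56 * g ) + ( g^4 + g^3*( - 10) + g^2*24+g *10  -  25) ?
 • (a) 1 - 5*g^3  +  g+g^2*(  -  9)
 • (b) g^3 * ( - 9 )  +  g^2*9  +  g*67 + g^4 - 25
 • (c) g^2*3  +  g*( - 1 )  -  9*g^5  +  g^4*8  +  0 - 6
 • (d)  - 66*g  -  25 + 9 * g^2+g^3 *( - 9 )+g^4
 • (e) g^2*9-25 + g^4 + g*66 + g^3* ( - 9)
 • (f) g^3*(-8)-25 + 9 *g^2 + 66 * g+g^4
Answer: e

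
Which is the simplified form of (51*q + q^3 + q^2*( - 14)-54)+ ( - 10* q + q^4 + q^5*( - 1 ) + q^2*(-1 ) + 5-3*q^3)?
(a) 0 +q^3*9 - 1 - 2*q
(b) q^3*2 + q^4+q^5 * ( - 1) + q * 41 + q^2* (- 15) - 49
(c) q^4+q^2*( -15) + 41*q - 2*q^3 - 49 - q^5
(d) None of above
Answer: c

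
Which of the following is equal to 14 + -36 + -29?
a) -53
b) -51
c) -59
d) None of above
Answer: b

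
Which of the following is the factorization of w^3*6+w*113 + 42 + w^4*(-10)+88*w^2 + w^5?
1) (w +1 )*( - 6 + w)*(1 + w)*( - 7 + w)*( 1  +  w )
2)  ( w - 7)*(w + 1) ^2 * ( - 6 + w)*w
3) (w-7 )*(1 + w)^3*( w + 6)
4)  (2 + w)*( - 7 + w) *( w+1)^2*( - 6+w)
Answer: 1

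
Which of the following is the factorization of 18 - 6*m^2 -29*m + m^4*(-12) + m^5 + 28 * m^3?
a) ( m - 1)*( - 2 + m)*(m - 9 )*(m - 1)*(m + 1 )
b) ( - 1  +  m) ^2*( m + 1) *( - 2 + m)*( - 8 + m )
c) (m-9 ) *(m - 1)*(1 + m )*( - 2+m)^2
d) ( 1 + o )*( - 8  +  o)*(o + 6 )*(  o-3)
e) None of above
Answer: a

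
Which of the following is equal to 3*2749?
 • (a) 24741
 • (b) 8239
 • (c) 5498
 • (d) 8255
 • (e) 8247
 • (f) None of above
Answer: e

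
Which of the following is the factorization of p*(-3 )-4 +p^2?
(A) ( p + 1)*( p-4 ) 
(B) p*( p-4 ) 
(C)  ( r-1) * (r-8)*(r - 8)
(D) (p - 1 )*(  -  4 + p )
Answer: A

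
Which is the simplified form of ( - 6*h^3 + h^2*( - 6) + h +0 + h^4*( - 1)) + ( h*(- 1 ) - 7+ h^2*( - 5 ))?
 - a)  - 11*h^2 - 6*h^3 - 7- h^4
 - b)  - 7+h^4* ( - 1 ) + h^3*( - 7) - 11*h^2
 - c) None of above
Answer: a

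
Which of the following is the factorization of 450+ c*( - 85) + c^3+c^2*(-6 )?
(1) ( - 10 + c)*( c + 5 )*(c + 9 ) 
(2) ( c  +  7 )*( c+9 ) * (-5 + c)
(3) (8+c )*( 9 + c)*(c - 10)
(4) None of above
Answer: 4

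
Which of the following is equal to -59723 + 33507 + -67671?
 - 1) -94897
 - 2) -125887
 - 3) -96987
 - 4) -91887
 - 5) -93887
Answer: 5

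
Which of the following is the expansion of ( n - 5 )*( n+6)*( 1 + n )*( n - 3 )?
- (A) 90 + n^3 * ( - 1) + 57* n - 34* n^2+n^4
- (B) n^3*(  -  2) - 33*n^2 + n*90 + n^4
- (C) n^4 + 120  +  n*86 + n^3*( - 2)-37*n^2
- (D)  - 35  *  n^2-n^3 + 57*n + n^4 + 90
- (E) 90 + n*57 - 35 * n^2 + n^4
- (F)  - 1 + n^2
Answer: D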